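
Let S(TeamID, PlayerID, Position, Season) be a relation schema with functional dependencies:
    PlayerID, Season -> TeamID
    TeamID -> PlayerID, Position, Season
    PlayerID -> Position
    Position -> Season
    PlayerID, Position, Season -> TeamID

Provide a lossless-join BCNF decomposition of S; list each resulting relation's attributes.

Candidate keys of the original relation: {PlayerID}, {TeamID}.
{PlayerID, Position, Season, TeamID}: {Position} determines {Position, Season} here but is not a superkey — split on Position -> Season, giving {Position, Season} and {PlayerID, Position, TeamID}.
{Position, Season}: every determinant is a superkey — BCNF.
{PlayerID, Position, TeamID}: every determinant is a superkey — BCNF.

{PlayerID, Position, TeamID}; {Position, Season}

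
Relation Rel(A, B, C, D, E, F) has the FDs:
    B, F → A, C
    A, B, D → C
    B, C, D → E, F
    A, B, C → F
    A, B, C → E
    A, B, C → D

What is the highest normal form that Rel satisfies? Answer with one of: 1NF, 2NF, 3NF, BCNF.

Candidate keys: {A, B, C}, {A, B, D}, {B, C, D}, {B, F}. Prime attributes: {A, B, C, D, F}.
Each dependency's left side is a superkey — BCNF holds.

BCNF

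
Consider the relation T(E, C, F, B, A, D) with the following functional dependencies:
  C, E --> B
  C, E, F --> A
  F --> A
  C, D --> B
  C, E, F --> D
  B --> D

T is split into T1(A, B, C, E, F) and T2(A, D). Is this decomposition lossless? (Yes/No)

T1 ∩ T2 = {A}; its closure under F is {A}.
Neither T1 nor T2 is contained in that closure, so the decomposition is lossy.

No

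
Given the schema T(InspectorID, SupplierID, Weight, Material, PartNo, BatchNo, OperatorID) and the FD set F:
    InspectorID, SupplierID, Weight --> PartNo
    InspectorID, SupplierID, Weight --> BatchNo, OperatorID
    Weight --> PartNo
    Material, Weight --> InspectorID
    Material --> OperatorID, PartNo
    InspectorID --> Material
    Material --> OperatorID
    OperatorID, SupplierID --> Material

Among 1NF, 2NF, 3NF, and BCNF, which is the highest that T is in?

1NF

Candidate keys: {InspectorID, SupplierID, Weight}, {Material, SupplierID, Weight}, {OperatorID, SupplierID, Weight}. Prime attributes: {InspectorID, Material, OperatorID, SupplierID, Weight}.
For Weight --> PartNo we have {Weight}⁺ = {PartNo, Weight}; {Weight} is not a superkey, so BCNF fails.
Weight --> PartNo has non-prime {PartNo} on the right and a non-superkey on the left, so 3NF fails.
The proper key subset {InspectorID} of {InspectorID, SupplierID, Weight} determines non-prime {PartNo}, so the relation is not even in 2NF.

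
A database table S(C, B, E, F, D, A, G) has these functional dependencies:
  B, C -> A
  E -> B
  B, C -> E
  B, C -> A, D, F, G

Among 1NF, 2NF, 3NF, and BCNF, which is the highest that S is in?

3NF

Candidate keys: {B, C}, {C, E}. Prime attributes: {B, C, E}.
E -> B breaks BCNF: {E}⁺ = {B, E}, so {E} is not a superkey.
But every attribute on its right side ({B}) is prime, and the same holds for every other non-superkey FD, so 3NF still holds.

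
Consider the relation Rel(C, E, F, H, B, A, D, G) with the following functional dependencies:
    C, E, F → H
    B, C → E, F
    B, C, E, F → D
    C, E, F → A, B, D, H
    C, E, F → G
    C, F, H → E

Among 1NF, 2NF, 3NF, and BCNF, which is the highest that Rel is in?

Candidate keys: {B, C}, {C, E, F}, {C, F, H}. Prime attributes: {B, C, E, F, H}.
Every FD has a superkey on the left, so the relation is in BCNF.

BCNF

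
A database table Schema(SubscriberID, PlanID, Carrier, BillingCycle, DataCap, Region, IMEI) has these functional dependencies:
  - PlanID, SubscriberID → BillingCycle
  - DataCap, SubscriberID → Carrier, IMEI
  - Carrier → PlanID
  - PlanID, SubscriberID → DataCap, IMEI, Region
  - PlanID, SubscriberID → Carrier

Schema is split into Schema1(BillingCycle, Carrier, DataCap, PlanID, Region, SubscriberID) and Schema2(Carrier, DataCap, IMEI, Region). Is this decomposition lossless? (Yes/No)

Common attributes: {Carrier, DataCap, Region}; their closure is {Carrier, DataCap, PlanID, Region}.
Neither Schema1 nor Schema2 is contained in that closure, so the decomposition is lossy.

No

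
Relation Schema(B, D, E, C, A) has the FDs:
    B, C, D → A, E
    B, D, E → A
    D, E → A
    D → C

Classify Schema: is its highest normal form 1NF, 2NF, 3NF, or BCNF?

1NF

Candidate key: {B, D}. Prime attributes: {B, D}.
D, E → A breaks BCNF: {D, E}⁺ = {A, C, D, E}, so {D, E} is not a superkey.
D, E → A determines the non-prime attribute {A} from a non-superkey — 3NF is violated.
The proper key subset {D} of {B, D} determines non-prime {C}, so the relation is not even in 2NF.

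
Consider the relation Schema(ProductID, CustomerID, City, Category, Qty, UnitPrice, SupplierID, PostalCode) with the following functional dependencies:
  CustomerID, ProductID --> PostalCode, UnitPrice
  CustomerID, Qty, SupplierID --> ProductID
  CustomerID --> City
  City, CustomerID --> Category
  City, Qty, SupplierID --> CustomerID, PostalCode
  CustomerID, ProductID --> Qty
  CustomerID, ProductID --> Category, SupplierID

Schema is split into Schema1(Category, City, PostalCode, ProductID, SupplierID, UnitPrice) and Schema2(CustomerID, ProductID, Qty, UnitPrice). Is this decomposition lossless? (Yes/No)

The shared attributes are {ProductID, UnitPrice} and {ProductID, UnitPrice}⁺ = {ProductID, UnitPrice}.
The closure covers neither Schema1 nor Schema2 entirely; the join is not lossless.

No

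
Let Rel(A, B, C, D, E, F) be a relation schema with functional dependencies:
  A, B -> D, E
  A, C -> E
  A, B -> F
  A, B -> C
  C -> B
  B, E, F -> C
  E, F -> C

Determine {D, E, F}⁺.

Start with {D, E, F}.
E, F -> C applies; add {C} → now {C, D, E, F}.
C -> B applies; add {B} → now {B, C, D, E, F}.
No further FD applies.

{B, C, D, E, F}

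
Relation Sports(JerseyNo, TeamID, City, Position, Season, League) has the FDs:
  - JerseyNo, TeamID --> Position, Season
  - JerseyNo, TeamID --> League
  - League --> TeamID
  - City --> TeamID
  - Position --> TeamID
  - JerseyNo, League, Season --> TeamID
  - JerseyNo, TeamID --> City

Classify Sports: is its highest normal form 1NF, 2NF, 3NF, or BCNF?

3NF

Candidate keys: {City, JerseyNo}, {JerseyNo, League}, {JerseyNo, Position}, {JerseyNo, TeamID}. Prime attributes: {City, JerseyNo, League, Position, TeamID}.
For League --> TeamID we have {League}⁺ = {League, TeamID}; {League} is not a superkey, so BCNF fails.
Since {TeamID} ⊆ prime attributes and every other non-superkey FD also has a prime right side, the schema is in 3NF.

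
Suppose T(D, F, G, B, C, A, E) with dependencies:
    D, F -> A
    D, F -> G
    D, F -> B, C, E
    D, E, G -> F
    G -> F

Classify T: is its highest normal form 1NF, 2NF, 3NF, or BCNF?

Candidate keys: {D, F}, {D, G}. Prime attributes: {D, F, G}.
For G -> F we have {G}⁺ = {F, G}; {G} is not a superkey, so BCNF fails.
Since {F} ⊆ prime attributes and every other non-superkey FD also has a prime right side, the schema is in 3NF.

3NF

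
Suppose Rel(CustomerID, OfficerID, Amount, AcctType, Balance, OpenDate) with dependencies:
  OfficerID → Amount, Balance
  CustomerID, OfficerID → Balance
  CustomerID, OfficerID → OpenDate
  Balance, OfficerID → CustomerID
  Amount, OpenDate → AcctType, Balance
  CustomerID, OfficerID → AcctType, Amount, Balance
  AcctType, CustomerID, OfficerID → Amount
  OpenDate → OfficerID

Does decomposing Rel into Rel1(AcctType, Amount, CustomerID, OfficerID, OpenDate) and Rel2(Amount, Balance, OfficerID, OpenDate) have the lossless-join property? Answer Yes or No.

Yes

Rel1 ∩ Rel2 = {Amount, OfficerID, OpenDate}; its closure under F is {AcctType, Amount, Balance, CustomerID, OfficerID, OpenDate}.
Since Rel1 ⊆ {AcctType, Amount, Balance, CustomerID, OfficerID, OpenDate}, the intersection is a superkey of Rel1; the decomposition is lossless.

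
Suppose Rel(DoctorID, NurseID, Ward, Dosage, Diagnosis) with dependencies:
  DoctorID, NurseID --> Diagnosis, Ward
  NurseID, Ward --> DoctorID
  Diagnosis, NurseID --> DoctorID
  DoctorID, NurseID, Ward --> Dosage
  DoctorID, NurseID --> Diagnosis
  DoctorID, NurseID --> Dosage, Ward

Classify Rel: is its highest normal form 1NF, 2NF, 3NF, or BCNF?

Candidate keys: {Diagnosis, NurseID}, {DoctorID, NurseID}, {NurseID, Ward}. Prime attributes: {Diagnosis, DoctorID, NurseID, Ward}.
Every FD has a superkey on the left, so the relation is in BCNF.

BCNF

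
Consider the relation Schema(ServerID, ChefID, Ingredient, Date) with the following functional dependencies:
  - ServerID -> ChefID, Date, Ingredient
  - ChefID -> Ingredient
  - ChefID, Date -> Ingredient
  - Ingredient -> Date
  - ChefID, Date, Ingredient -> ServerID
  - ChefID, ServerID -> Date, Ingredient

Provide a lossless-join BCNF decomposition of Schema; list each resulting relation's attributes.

Candidate keys of the original relation: {ChefID}, {ServerID}.
{ChefID, Date, Ingredient, ServerID}: {Ingredient} determines {Date, Ingredient} here but is not a superkey — split on Ingredient -> Date, giving {Date, Ingredient} and {ChefID, Ingredient, ServerID}.
{Date, Ingredient}: every determinant is a superkey — BCNF.
{ChefID, Ingredient, ServerID}: every determinant is a superkey — BCNF.

{ChefID, Ingredient, ServerID}; {Date, Ingredient}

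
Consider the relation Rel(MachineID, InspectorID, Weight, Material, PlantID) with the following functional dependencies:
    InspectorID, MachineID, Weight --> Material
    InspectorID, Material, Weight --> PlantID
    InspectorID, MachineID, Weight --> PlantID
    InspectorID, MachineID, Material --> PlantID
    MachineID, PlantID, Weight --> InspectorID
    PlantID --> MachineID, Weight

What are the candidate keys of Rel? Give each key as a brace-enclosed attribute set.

{InspectorID, MachineID, Material}, {InspectorID, MachineID, Weight}, {InspectorID, Material, Weight}, {PlantID}

{PlantID}⁺ = {InspectorID, MachineID, Material, PlantID, Weight} — all of the relation — so {PlantID} is a candidate key.
{InspectorID, MachineID, Material}⁺ = {InspectorID, MachineID, Material, PlantID, Weight} — all of the relation — so {InspectorID, MachineID, Material} is a candidate key.
{InspectorID, MachineID, Weight}⁺ = {InspectorID, MachineID, Material, PlantID, Weight} — all of the relation — so {InspectorID, MachineID, Weight} is a candidate key.
{InspectorID, Material, Weight}⁺ = {InspectorID, MachineID, Material, PlantID, Weight} — all of the relation — so {InspectorID, Material, Weight} is a candidate key.
Any other superkey properly contains one of these, so there are no further candidate keys.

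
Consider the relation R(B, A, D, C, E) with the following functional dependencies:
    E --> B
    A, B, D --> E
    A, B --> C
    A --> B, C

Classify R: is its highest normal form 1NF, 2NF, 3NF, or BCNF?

Candidate key: {A, D}. Prime attributes: {A, D}.
For E --> B we have {E}⁺ = {B, E}; {E} is not a superkey, so BCNF fails.
E --> B determines the non-prime attribute {B} from a non-superkey — 3NF is violated.
The proper key subset {A} of {A, D} determines non-prime {B, C}, so the relation is not even in 2NF.

1NF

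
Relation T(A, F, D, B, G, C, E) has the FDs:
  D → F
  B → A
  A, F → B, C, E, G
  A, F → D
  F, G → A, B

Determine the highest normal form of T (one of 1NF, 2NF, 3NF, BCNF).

3NF

Candidate keys: {A, D}, {A, F}, {B, D}, {B, F}, {D, G}, {F, G}. Prime attributes: {A, B, D, F, G}.
D → F breaks BCNF: {D}⁺ = {D, F}, so {D} is not a superkey.
Its right-hand attributes {F} are all prime, as are those of every other non-superkey FD — the relation is in 3NF.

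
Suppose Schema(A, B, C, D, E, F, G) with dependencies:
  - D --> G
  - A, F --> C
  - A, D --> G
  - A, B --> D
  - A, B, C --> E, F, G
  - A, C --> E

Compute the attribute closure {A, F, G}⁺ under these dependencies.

Start with {A, F, G}.
A, F --> C applies; add {C} → now {A, C, F, G}.
A, C --> E applies; add {E} → now {A, C, E, F, G}.
No further FD applies.

{A, C, E, F, G}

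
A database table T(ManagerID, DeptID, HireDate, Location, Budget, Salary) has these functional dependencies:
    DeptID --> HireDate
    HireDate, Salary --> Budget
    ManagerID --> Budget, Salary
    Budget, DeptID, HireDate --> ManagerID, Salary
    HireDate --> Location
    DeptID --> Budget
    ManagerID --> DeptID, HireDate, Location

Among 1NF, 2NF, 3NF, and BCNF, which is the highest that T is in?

Candidate keys: {DeptID}, {ManagerID}. Prime attributes: {DeptID, ManagerID}.
HireDate, Salary --> Budget: {HireDate, Salary}⁺ = {Budget, HireDate, Location, Salary}, which is not all of the attributes, so the left side is not a superkey — BCNF is violated.
HireDate, Salary --> Budget determines the non-prime attribute {Budget} from a non-superkey — 3NF is violated.
All keys have size 1, which rules out partial dependencies — 2NF is satisfied.

2NF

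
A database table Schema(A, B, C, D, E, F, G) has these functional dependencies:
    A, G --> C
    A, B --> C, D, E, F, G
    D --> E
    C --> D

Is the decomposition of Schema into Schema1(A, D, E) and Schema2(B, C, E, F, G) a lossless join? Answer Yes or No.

No

Common attributes: {E}; their closure is {E}.
The closure covers neither Schema1 nor Schema2 entirely; the join is not lossless.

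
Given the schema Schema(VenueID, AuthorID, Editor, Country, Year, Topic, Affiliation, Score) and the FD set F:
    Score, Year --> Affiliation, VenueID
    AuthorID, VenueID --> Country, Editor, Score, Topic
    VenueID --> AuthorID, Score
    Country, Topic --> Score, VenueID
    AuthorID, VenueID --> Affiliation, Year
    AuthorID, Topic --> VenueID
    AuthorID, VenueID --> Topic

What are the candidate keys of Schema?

{AuthorID, Topic}, {Country, Topic}, {Score, Year}, {VenueID}

{VenueID} is a candidate key since {VenueID}⁺ = {Affiliation, AuthorID, Country, Editor, Score, Topic, VenueID, Year} covers every attribute.
{AuthorID, Topic} is a candidate key since {AuthorID, Topic}⁺ = {Affiliation, AuthorID, Country, Editor, Score, Topic, VenueID, Year} covers every attribute.
{Country, Topic} is a candidate key since {Country, Topic}⁺ = {Affiliation, AuthorID, Country, Editor, Score, Topic, VenueID, Year} covers every attribute.
{Score, Year} is a candidate key since {Score, Year}⁺ = {Affiliation, AuthorID, Country, Editor, Score, Topic, VenueID, Year} covers every attribute.
Any other superkey properly contains one of these, so there are no further candidate keys.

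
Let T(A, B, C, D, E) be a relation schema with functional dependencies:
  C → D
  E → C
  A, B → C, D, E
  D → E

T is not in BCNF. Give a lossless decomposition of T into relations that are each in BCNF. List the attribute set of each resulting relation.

Candidate key of the original relation: {A, B}.
Within {A, B, C, D, E}: {C}⁺ ∩ {A, B, C, D, E} = {C, D, E}, not the whole set, so C → D, E violates BCNF; decompose into {C, D, E} and {A, B, C}.
{C, D, E} is in BCNF.
{A, B, C} is in BCNF.

{A, B, C}; {C, D, E}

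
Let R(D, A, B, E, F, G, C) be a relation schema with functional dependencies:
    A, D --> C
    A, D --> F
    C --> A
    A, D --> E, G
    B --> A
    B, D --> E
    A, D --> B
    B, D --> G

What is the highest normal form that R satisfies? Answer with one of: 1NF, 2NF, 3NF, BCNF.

3NF

Candidate keys: {A, D}, {B, D}, {C, D}. Prime attributes: {A, B, C, D}.
For C --> A we have {C}⁺ = {A, C}; {C} is not a superkey, so BCNF fails.
But every attribute on its right side ({A}) is prime, and the same holds for every other non-superkey FD, so 3NF still holds.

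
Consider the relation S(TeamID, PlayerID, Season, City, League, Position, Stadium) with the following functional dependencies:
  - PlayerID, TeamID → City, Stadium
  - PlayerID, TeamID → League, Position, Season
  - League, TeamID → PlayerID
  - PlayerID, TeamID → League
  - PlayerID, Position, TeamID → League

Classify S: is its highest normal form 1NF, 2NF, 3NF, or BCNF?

Candidate keys: {League, TeamID}, {PlayerID, TeamID}. Prime attributes: {League, PlayerID, TeamID}.
Each dependency's left side is a superkey — BCNF holds.

BCNF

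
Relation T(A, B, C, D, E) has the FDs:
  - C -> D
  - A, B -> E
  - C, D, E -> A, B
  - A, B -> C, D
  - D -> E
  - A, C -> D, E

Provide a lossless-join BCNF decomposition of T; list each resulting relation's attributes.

{A, B, C, D}; {D, E}

Candidate keys of the original relation: {A, B}, {C}.
{A, B, C, D, E}: {D} determines {D, E} here but is not a superkey — split on D -> E, giving {D, E} and {A, B, C, D}.
{D, E} has no BCNF violation.
{A, B, C, D} has no BCNF violation.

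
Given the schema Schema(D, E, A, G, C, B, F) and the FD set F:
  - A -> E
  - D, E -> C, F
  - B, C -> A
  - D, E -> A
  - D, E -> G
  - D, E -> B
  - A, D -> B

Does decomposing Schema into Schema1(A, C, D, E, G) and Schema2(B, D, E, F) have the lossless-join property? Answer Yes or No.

Yes

Schema1 ∩ Schema2 = {D, E}; its closure under F is {A, B, C, D, E, F, G}.
This includes all of Schema1, so the common attributes are a superkey of Schema1 — the join is lossless.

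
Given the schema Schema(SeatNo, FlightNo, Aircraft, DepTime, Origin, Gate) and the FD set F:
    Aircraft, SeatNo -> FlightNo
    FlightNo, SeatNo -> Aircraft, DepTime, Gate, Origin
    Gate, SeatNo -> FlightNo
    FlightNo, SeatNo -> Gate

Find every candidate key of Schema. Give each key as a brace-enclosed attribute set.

{SeatNo} never appears on the right of any FD, so every key must include it.
{Aircraft, SeatNo}⁺ = {Aircraft, DepTime, FlightNo, Gate, Origin, SeatNo}, which is every attribute, so {Aircraft, SeatNo} is a candidate key.
{FlightNo, SeatNo}⁺ = {Aircraft, DepTime, FlightNo, Gate, Origin, SeatNo}, which is every attribute, so {FlightNo, SeatNo} is a candidate key.
{Gate, SeatNo}⁺ = {Aircraft, DepTime, FlightNo, Gate, Origin, SeatNo}, which is every attribute, so {Gate, SeatNo} is a candidate key.
Any other superkey properly contains one of these, so there are no further candidate keys.

{Aircraft, SeatNo}, {FlightNo, SeatNo}, {Gate, SeatNo}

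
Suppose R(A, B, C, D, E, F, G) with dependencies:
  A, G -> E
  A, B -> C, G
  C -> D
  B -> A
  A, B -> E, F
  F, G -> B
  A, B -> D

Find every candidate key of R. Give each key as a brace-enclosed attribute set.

{B}, {F, G}

Closure of {B} is {A, B, C, D, E, F, G}, the whole schema; {B} is a candidate key.
Closure of {F, G} is {A, B, C, D, E, F, G}, the whole schema; {F, G} is a candidate key.
Any other superkey properly contains one of these, so there are no further candidate keys.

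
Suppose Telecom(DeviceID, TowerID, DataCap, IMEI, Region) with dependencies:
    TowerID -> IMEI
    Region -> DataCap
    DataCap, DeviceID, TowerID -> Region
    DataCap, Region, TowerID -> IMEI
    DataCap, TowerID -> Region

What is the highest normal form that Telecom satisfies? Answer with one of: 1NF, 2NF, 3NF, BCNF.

1NF

Candidate keys: {DataCap, DeviceID, TowerID}, {DeviceID, Region, TowerID}. Prime attributes: {DataCap, DeviceID, Region, TowerID}.
TowerID -> IMEI: {TowerID}⁺ = {IMEI, TowerID}, which is not all of the attributes, so the left side is not a superkey — BCNF is violated.
Because {IMEI} is non-prime and the left side of TowerID -> IMEI is not a superkey, the relation is not in 3NF.
Since {TowerID} ⊂ {DataCap, DeviceID, TowerID} and {TowerID}⁺ ⊇ {IMEI} with {IMEI} non-prime, there is a partial dependency; 2NF fails.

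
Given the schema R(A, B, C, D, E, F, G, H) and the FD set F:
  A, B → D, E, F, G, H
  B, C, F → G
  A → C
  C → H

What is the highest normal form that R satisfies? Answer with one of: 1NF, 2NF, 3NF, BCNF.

1NF

Candidate key: {A, B}. Prime attributes: {A, B}.
B, C, F → G: {B, C, F}⁺ = {B, C, F, G, H}, which is not all of the attributes, so the left side is not a superkey — BCNF is violated.
B, C, F → G has non-prime {G} on the right and a non-superkey on the left, so 3NF fails.
The proper key subset {A} of {A, B} determines non-prime {C, H}, so the relation is not even in 2NF.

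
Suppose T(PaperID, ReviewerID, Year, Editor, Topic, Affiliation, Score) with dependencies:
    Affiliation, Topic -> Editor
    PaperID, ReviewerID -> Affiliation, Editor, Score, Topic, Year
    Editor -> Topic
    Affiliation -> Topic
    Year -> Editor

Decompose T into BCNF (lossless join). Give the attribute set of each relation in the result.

Candidate key of the original relation: {PaperID, ReviewerID}.
In {Affiliation, Editor, PaperID, ReviewerID, Score, Topic, Year}, {Affiliation, Topic} is not a superkey ({Affiliation, Topic}⁺ restricted to this set is {Affiliation, Editor, Topic}), so split on Affiliation, Topic -> Editor into {Affiliation, Editor, Topic} and {Affiliation, PaperID, ReviewerID, Score, Topic, Year}.
In {Affiliation, Editor, Topic}, {Editor} is not a superkey ({Editor}⁺ restricted to this set is {Editor, Topic}), so split on Editor -> Topic into {Editor, Topic} and {Affiliation, Editor}.
{Editor, Topic} is in BCNF.
{Affiliation, Editor} is in BCNF.
In {Affiliation, PaperID, ReviewerID, Score, Topic, Year}, {Affiliation} is not a superkey ({Affiliation}⁺ restricted to this set is {Affiliation, Topic}), so split on Affiliation -> Topic into {Affiliation, Topic} and {Affiliation, PaperID, ReviewerID, Score, Year}.
{Affiliation, Topic} is in BCNF.
{Affiliation, PaperID, ReviewerID, Score, Year} is in BCNF.

{Affiliation, Editor}; {Affiliation, PaperID, ReviewerID, Score, Year}; {Affiliation, Topic}; {Editor, Topic}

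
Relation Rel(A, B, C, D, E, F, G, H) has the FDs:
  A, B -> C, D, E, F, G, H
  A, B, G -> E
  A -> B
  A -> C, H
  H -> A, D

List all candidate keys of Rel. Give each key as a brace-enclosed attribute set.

{A}, {H}

{A}⁺ = {A, B, C, D, E, F, G, H}, which is every attribute, so {A} is a candidate key.
{H}⁺ = {A, B, C, D, E, F, G, H}, which is every attribute, so {H} is a candidate key.
No proper subset of any of these is a key, and no other minimal superkey exists.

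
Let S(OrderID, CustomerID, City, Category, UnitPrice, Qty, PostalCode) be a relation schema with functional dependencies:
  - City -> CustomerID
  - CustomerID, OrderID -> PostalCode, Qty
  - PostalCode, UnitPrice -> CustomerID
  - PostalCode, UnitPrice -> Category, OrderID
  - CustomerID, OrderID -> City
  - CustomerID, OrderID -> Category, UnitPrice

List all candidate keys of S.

{City, OrderID}, {CustomerID, OrderID}, {PostalCode, UnitPrice}

{City, OrderID} is a candidate key since {City, OrderID}⁺ = {Category, City, CustomerID, OrderID, PostalCode, Qty, UnitPrice} covers every attribute.
{CustomerID, OrderID} is a candidate key since {CustomerID, OrderID}⁺ = {Category, City, CustomerID, OrderID, PostalCode, Qty, UnitPrice} covers every attribute.
{PostalCode, UnitPrice} is a candidate key since {PostalCode, UnitPrice}⁺ = {Category, City, CustomerID, OrderID, PostalCode, Qty, UnitPrice} covers every attribute.
Any other superkey properly contains one of these, so there are no further candidate keys.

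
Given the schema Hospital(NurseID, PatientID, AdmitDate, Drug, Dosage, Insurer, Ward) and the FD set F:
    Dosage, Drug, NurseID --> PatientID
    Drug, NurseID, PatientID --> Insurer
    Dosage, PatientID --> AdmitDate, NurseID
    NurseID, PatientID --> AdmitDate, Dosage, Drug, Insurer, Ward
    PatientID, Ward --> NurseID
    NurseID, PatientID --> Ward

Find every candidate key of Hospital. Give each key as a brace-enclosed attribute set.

{Dosage, PatientID}⁺ = {AdmitDate, Dosage, Drug, Insurer, NurseID, PatientID, Ward}, which is every attribute, so {Dosage, PatientID} is a candidate key.
{NurseID, PatientID}⁺ = {AdmitDate, Dosage, Drug, Insurer, NurseID, PatientID, Ward}, which is every attribute, so {NurseID, PatientID} is a candidate key.
{PatientID, Ward}⁺ = {AdmitDate, Dosage, Drug, Insurer, NurseID, PatientID, Ward}, which is every attribute, so {PatientID, Ward} is a candidate key.
{Dosage, Drug, NurseID}⁺ = {AdmitDate, Dosage, Drug, Insurer, NurseID, PatientID, Ward}, which is every attribute, so {Dosage, Drug, NurseID} is a candidate key.
These are minimal and exhaustive — every other superkey contains one of them.

{Dosage, Drug, NurseID}, {Dosage, PatientID}, {NurseID, PatientID}, {PatientID, Ward}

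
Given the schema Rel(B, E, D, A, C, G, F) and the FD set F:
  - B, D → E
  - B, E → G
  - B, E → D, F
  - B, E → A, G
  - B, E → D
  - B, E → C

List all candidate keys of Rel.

No FD produces {B}, so it must be in every candidate key.
{B, D} is a candidate key since {B, D}⁺ = {A, B, C, D, E, F, G} covers every attribute.
{B, E} is a candidate key since {B, E}⁺ = {A, B, C, D, E, F, G} covers every attribute.
No proper subset of any of these is a key, and no other minimal superkey exists.

{B, D}, {B, E}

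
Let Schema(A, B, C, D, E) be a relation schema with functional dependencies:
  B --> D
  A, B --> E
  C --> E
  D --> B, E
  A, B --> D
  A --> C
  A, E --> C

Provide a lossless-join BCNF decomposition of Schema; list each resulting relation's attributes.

{A, B}; {A, C}; {B, D, E}

Candidate keys of the original relation: {A, B}, {A, D}.
In {A, B, C, D, E}, {B} is not a superkey ({B}⁺ restricted to this set is {B, D, E}), so split on B --> D, E into {B, D, E} and {A, B, C}.
{B, D, E} is in BCNF.
In {A, B, C}, {A} is not a superkey ({A}⁺ restricted to this set is {A, C}), so split on A --> C into {A, C} and {A, B}.
{A, C} is in BCNF.
{A, B} is in BCNF.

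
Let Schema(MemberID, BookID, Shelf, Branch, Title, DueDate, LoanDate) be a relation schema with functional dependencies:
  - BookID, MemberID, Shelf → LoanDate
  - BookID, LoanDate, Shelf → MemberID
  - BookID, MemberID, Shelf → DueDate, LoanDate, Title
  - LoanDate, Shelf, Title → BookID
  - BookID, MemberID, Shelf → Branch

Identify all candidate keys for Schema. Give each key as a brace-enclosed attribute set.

{Shelf} never appears on the right of any FD, so every key must include it.
{BookID, LoanDate, Shelf}⁺ = {BookID, Branch, DueDate, LoanDate, MemberID, Shelf, Title}, which is every attribute, so {BookID, LoanDate, Shelf} is a candidate key.
{BookID, MemberID, Shelf}⁺ = {BookID, Branch, DueDate, LoanDate, MemberID, Shelf, Title}, which is every attribute, so {BookID, MemberID, Shelf} is a candidate key.
{LoanDate, Shelf, Title}⁺ = {BookID, Branch, DueDate, LoanDate, MemberID, Shelf, Title}, which is every attribute, so {LoanDate, Shelf, Title} is a candidate key.
No proper subset of any of these is a key, and no other minimal superkey exists.

{BookID, LoanDate, Shelf}, {BookID, MemberID, Shelf}, {LoanDate, Shelf, Title}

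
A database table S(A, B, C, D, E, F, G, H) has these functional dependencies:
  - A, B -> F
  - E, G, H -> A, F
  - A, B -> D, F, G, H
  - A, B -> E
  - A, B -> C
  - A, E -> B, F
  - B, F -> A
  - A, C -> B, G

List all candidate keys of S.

{A, B}⁺ = {A, B, C, D, E, F, G, H} — all of the relation — so {A, B} is a candidate key.
{A, C}⁺ = {A, B, C, D, E, F, G, H} — all of the relation — so {A, C} is a candidate key.
{A, E}⁺ = {A, B, C, D, E, F, G, H} — all of the relation — so {A, E} is a candidate key.
{B, F}⁺ = {A, B, C, D, E, F, G, H} — all of the relation — so {B, F} is a candidate key.
{E, G, H}⁺ = {A, B, C, D, E, F, G, H} — all of the relation — so {E, G, H} is a candidate key.
Any other superkey properly contains one of these, so there are no further candidate keys.

{A, B}, {A, C}, {A, E}, {B, F}, {E, G, H}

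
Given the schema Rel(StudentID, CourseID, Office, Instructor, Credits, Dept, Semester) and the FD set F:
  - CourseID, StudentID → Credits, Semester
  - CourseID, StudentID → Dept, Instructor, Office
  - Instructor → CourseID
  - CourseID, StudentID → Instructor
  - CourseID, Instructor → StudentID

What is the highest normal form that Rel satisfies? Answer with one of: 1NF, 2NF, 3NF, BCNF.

Candidate keys: {CourseID, StudentID}, {Instructor}. Prime attributes: {CourseID, Instructor, StudentID}.
The left-hand side of every FD is a superkey, so BCNF is satisfied.

BCNF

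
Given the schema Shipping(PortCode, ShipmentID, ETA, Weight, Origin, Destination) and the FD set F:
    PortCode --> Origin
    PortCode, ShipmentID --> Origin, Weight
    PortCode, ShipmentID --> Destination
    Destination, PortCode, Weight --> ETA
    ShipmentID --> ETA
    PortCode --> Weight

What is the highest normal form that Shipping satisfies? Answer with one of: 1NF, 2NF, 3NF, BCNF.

1NF

Candidate key: {PortCode, ShipmentID}. Prime attributes: {PortCode, ShipmentID}.
For PortCode --> Origin we have {PortCode}⁺ = {Origin, PortCode, Weight}; {PortCode} is not a superkey, so BCNF fails.
PortCode --> Origin determines the non-prime attribute {Origin} from a non-superkey — 3NF is violated.
The proper key subset {PortCode} of {PortCode, ShipmentID} determines non-prime {Origin, Weight}, so the relation is not even in 2NF.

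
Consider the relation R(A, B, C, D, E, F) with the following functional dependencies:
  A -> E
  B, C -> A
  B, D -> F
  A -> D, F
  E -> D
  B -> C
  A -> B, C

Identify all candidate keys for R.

Closure of {A} is {A, B, C, D, E, F}, the whole schema; {A} is a candidate key.
Closure of {B} is {A, B, C, D, E, F}, the whole schema; {B} is a candidate key.
Any other superkey properly contains one of these, so there are no further candidate keys.

{A}, {B}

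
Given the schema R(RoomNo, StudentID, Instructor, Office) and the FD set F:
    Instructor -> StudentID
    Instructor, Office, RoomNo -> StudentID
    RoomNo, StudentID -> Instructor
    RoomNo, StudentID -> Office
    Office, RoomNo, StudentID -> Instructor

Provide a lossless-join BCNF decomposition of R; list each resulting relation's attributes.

Candidate keys of the original relation: {Instructor, RoomNo}, {RoomNo, StudentID}.
Within {Instructor, Office, RoomNo, StudentID}: {Instructor}⁺ ∩ {Instructor, Office, RoomNo, StudentID} = {Instructor, StudentID}, not the whole set, so Instructor -> StudentID violates BCNF; decompose into {Instructor, StudentID} and {Instructor, Office, RoomNo}.
{Instructor, StudentID}: every determinant is a superkey — BCNF.
{Instructor, Office, RoomNo}: every determinant is a superkey — BCNF.

{Instructor, Office, RoomNo}; {Instructor, StudentID}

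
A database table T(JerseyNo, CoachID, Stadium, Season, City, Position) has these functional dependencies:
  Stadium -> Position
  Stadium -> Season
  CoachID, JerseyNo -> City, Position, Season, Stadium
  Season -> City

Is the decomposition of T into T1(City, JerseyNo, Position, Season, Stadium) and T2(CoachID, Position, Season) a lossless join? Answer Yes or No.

No

Common attributes: {Position, Season}; their closure is {City, Position, Season}.
Neither T1 nor T2 is contained in that closure, so the decomposition is lossy.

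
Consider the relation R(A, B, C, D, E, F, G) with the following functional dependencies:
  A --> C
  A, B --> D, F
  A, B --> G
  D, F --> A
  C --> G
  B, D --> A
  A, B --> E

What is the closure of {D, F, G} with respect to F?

Start with {D, F, G}.
D, F --> A applies; add {A} → now {A, D, F, G}.
A --> C applies; add {C} → now {A, C, D, F, G}.
No further FD applies.

{A, C, D, F, G}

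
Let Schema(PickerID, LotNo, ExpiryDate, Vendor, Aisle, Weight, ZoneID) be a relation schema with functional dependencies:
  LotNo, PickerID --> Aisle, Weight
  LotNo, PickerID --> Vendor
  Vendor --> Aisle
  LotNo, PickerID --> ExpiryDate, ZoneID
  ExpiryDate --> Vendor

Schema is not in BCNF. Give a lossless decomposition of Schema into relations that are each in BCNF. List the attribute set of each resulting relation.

Candidate key of the original relation: {LotNo, PickerID}.
In {Aisle, ExpiryDate, LotNo, PickerID, Vendor, Weight, ZoneID}, {Vendor} is not a superkey ({Vendor}⁺ restricted to this set is {Aisle, Vendor}), so split on Vendor --> Aisle into {Aisle, Vendor} and {ExpiryDate, LotNo, PickerID, Vendor, Weight, ZoneID}.
{Aisle, Vendor} has no BCNF violation.
In {ExpiryDate, LotNo, PickerID, Vendor, Weight, ZoneID}, {ExpiryDate} is not a superkey ({ExpiryDate}⁺ restricted to this set is {ExpiryDate, Vendor}), so split on ExpiryDate --> Vendor into {ExpiryDate, Vendor} and {ExpiryDate, LotNo, PickerID, Weight, ZoneID}.
{ExpiryDate, Vendor} has no BCNF violation.
{ExpiryDate, LotNo, PickerID, Weight, ZoneID} has no BCNF violation.

{Aisle, Vendor}; {ExpiryDate, LotNo, PickerID, Weight, ZoneID}; {ExpiryDate, Vendor}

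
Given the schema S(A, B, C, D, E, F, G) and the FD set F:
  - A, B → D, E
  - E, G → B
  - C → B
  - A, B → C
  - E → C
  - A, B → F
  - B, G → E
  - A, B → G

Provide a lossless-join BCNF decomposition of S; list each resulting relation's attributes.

Candidate keys of the original relation: {A, B}, {A, C}, {A, E}.
In {A, B, C, D, E, F, G}, {E, G} is not a superkey ({E, G}⁺ restricted to this set is {B, C, E, G}), so split on E, G → B, C into {B, C, E, G} and {A, D, E, F, G}.
In {B, C, E, G}, {C} is not a superkey ({C}⁺ restricted to this set is {B, C}), so split on C → B into {B, C} and {C, E, G}.
{B, C} is in BCNF.
In {C, E, G}, {E} is not a superkey ({E}⁺ restricted to this set is {C, E}), so split on E → C into {C, E} and {E, G}.
{C, E} is in BCNF.
{E, G} is in BCNF.
{A, D, E, F, G} is in BCNF.

{A, D, E, F, G}; {B, C}; {C, E}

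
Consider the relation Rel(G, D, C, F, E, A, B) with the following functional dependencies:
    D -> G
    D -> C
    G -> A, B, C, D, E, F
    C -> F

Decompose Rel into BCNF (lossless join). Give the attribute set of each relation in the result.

Candidate keys of the original relation: {D}, {G}.
Within {A, B, C, D, E, F, G}: {C}⁺ ∩ {A, B, C, D, E, F, G} = {C, F}, not the whole set, so C -> F violates BCNF; decompose into {C, F} and {A, B, C, D, E, G}.
{C, F} is in BCNF.
{A, B, C, D, E, G} is in BCNF.

{A, B, C, D, E, G}; {C, F}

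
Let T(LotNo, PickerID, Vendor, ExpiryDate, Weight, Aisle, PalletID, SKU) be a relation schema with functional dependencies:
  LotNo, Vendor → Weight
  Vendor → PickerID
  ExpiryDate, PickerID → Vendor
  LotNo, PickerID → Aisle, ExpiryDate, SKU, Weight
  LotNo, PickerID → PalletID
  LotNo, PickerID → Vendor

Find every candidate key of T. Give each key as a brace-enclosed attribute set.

{LotNo, PickerID}, {LotNo, Vendor}

{LotNo} never appears on the right of any FD, so every key must include it.
{LotNo, PickerID}⁺ = {Aisle, ExpiryDate, LotNo, PalletID, PickerID, SKU, Vendor, Weight} — all of the relation — so {LotNo, PickerID} is a candidate key.
{LotNo, Vendor}⁺ = {Aisle, ExpiryDate, LotNo, PalletID, PickerID, SKU, Vendor, Weight} — all of the relation — so {LotNo, Vendor} is a candidate key.
No proper subset of any of these is a key, and no other minimal superkey exists.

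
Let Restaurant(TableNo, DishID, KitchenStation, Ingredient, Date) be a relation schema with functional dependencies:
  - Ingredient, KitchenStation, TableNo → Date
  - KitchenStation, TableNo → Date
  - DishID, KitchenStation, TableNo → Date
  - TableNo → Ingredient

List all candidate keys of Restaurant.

No FD produces {DishID, KitchenStation, TableNo}, so they must be in every candidate key.
Closure of {DishID, KitchenStation, TableNo} is {Date, DishID, Ingredient, KitchenStation, TableNo}, the whole schema; {DishID, KitchenStation, TableNo} is a candidate key.
No smaller or unrelated set reaches every attribute, so there are no other keys.

{DishID, KitchenStation, TableNo}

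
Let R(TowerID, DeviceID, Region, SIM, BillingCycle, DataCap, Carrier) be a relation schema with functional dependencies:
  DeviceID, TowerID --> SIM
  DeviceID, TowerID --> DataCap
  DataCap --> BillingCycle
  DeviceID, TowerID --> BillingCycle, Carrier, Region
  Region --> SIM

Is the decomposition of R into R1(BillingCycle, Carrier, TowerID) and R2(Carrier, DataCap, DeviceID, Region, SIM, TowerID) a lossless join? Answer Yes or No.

No

Common attributes: {Carrier, TowerID}; their closure is {Carrier, TowerID}.
Neither R1 nor R2 is contained in that closure, so the decomposition is lossy.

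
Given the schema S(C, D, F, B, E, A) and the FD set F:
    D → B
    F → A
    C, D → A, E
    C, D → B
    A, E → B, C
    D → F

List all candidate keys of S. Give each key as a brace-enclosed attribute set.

Attributes never on any right-hand side: {D} — every candidate key must contain it.
{C, D} is a candidate key since {C, D}⁺ = {A, B, C, D, E, F} covers every attribute.
{D, E} is a candidate key since {D, E}⁺ = {A, B, C, D, E, F} covers every attribute.
No proper subset of any of these is a key, and no other minimal superkey exists.

{C, D}, {D, E}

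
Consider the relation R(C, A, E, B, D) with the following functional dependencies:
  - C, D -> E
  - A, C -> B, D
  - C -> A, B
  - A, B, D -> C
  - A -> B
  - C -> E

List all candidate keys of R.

Closure of {C} is {A, B, C, D, E}, the whole schema; {C} is a candidate key.
Closure of {A, D} is {A, B, C, D, E}, the whole schema; {A, D} is a candidate key.
These are minimal and exhaustive — every other superkey contains one of them.

{A, D}, {C}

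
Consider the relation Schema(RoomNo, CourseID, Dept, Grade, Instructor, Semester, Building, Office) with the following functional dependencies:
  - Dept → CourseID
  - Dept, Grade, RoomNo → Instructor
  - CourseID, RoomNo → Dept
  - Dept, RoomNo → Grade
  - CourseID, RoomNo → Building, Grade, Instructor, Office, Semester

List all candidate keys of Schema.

Attributes never on any right-hand side: {RoomNo} — every candidate key must contain it.
{CourseID, RoomNo} is a candidate key since {CourseID, RoomNo}⁺ = {Building, CourseID, Dept, Grade, Instructor, Office, RoomNo, Semester} covers every attribute.
{Dept, RoomNo} is a candidate key since {Dept, RoomNo}⁺ = {Building, CourseID, Dept, Grade, Instructor, Office, RoomNo, Semester} covers every attribute.
No proper subset of any of these is a key, and no other minimal superkey exists.

{CourseID, RoomNo}, {Dept, RoomNo}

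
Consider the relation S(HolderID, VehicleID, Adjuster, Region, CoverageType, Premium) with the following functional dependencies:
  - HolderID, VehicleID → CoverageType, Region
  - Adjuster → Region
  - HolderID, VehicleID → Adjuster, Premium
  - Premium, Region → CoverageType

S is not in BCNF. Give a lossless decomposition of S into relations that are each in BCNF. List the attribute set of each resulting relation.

{Adjuster, CoverageType, Premium}; {Adjuster, HolderID, Premium, VehicleID}; {Adjuster, Region}

Candidate key of the original relation: {HolderID, VehicleID}.
{Adjuster, CoverageType, HolderID, Premium, Region, VehicleID}: {Adjuster} determines {Adjuster, Region} here but is not a superkey — split on Adjuster → Region, giving {Adjuster, Region} and {Adjuster, CoverageType, HolderID, Premium, VehicleID}.
{Adjuster, Region} has no BCNF violation.
{Adjuster, CoverageType, HolderID, Premium, VehicleID}: {Adjuster, Premium} determines {Adjuster, CoverageType, Premium} here but is not a superkey — split on Adjuster, Premium → CoverageType, giving {Adjuster, CoverageType, Premium} and {Adjuster, HolderID, Premium, VehicleID}.
{Adjuster, CoverageType, Premium} has no BCNF violation.
{Adjuster, HolderID, Premium, VehicleID} has no BCNF violation.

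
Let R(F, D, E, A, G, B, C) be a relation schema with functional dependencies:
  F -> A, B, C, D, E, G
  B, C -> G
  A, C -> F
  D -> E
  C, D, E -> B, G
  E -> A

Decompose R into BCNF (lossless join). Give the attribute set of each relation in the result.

Candidate keys of the original relation: {A, C}, {C, D}, {C, E}, {F}.
Within {A, B, C, D, E, F, G}: {B, C}⁺ ∩ {A, B, C, D, E, F, G} = {B, C, G}, not the whole set, so B, C -> G violates BCNF; decompose into {B, C, G} and {A, B, C, D, E, F}.
{B, C, G} is in BCNF.
Within {A, B, C, D, E, F}: {D}⁺ ∩ {A, B, C, D, E, F} = {A, D, E}, not the whole set, so D -> A, E violates BCNF; decompose into {A, D, E} and {B, C, D, F}.
Within {A, D, E}: {E}⁺ ∩ {A, D, E} = {A, E}, not the whole set, so E -> A violates BCNF; decompose into {A, E} and {D, E}.
{A, E} is in BCNF.
{D, E} is in BCNF.
{B, C, D, F} is in BCNF.

{A, E}; {B, C, D, F}; {B, C, G}; {D, E}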